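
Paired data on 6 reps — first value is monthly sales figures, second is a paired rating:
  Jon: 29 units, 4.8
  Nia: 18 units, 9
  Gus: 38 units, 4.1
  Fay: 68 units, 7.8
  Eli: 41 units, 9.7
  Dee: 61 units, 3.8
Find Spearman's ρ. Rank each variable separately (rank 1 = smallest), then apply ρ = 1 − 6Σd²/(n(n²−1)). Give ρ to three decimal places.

-0.200

Ranks of variable 1: 2, 1, 3, 6, 4, 5
Ranks of variable 2: 3, 5, 2, 4, 6, 1
d = r₁ − r₂: -1, -4, 1, 2, -2, 4
d²: 1, 16, 1, 4, 4, 16; Σd² = 42
ρ = 1 − 6·42/(6·35) = 1 − 252/210 = -0.200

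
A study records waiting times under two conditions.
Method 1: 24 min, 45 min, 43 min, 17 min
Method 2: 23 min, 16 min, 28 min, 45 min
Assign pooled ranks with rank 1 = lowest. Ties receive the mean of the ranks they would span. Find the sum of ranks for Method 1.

19.5

Sorted (ascending): 16, 17, 23, 24, 28, 43, 45, 45
The 2 values of 45 occupy positions 7–8 → average rank (7+8)/2 = 7.5.
Method 1 values → pooled ranks: 24→4, 45→7.5, 43→6, 17→2
Rank sum = 4 + 7.5 + 6 + 2 = 19.5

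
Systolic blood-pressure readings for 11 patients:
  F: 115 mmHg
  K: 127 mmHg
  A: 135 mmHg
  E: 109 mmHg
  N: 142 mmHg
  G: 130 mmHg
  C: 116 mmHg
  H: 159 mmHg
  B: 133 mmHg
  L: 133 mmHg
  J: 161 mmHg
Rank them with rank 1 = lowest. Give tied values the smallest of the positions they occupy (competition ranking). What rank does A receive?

8

Sorted (ascending): 109, 115, 116, 127, 130, 133, 133, 135, 142, 159, 161
The 2 values of 133 occupy positions 6–7 → each gets rank 6.
A has value 135 mmHg → rank 8.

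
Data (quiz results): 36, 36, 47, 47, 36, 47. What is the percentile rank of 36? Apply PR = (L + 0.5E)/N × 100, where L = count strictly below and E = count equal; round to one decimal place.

25.0

N = 6.
Strictly below 36: 0. Equal to 36: 3.
PR = (0 + 0.5·3)/6 × 100 = 25.0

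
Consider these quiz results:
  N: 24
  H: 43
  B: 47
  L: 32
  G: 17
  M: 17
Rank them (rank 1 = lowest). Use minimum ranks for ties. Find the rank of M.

1

Sorted (ascending): 17, 17, 24, 32, 43, 47
The 2 values of 17 occupy positions 1–2 → each gets rank 1.
M has value 17 → rank 1.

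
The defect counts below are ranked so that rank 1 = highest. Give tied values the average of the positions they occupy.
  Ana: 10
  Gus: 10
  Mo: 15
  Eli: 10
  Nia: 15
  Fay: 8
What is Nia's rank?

Sorted (descending): 15, 15, 10, 10, 10, 8
The 2 values of 15 occupy positions 1–2 → average rank (1+2)/2 = 1.5.
The 3 values of 10 occupy positions 3–5 → average rank 4.
Nia has value 15 → rank 1.5.

1.5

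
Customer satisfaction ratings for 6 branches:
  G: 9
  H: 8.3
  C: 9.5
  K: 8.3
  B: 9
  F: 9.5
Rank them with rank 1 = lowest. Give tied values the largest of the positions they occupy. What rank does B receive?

4

Sorted (ascending): 8.3, 8.3, 9, 9, 9.5, 9.5
The 2 values of 8.3 occupy positions 1–2 → each gets rank 2.
The 2 values of 9 occupy positions 3–4 → each gets rank 4.
The 2 values of 9.5 occupy positions 5–6 → each gets rank 6.
B has value 9 → rank 4.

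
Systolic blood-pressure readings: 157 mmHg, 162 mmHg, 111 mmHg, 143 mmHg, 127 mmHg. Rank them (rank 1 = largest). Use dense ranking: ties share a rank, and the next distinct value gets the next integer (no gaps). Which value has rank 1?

162

Sorted (descending): 162, 157, 143, 127, 111
No ties — each value takes its position as its rank.
Rank 1 → value 162.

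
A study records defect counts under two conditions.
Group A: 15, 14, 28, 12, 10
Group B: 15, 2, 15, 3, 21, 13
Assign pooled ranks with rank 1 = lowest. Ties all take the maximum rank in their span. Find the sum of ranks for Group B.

Sorted (ascending): 2, 3, 10, 12, 13, 14, 15, 15, 15, 21, 28
The 3 values of 15 occupy positions 7–9 → each gets rank 9.
Group B values → pooled ranks: 15→9, 2→1, 15→9, 3→2, 21→10, 13→5
Rank sum = 9 + 1 + 9 + 2 + 10 + 5 = 36

36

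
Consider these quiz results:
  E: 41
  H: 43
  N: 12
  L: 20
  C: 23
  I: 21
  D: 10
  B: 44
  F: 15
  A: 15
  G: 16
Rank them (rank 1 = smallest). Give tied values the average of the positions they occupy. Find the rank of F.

Sorted (ascending): 10, 12, 15, 15, 16, 20, 21, 23, 41, 43, 44
The 2 values of 15 occupy positions 3–4 → average rank (3+4)/2 = 3.5.
F has value 15 → rank 3.5.

3.5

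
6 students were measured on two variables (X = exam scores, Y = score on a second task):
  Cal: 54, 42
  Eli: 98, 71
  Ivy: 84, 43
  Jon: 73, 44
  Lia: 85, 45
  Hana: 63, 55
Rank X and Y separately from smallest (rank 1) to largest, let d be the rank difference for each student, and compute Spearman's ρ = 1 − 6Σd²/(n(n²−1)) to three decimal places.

0.600

Ranks of variable 1: 1, 6, 4, 3, 5, 2
Ranks of variable 2: 1, 6, 2, 3, 4, 5
d = r₁ − r₂: 0, 0, 2, 0, 1, -3
d²: 0, 0, 4, 0, 1, 9; Σd² = 14
ρ = 1 − 6·14/(6·35) = 1 − 84/210 = 0.600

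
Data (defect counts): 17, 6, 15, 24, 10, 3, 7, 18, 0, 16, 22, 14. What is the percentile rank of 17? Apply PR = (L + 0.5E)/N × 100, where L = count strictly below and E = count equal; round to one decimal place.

N = 12.
Strictly below 17: 8. Equal to 17: 1.
PR = (8 + 0.5·1)/12 × 100 = 70.8

70.8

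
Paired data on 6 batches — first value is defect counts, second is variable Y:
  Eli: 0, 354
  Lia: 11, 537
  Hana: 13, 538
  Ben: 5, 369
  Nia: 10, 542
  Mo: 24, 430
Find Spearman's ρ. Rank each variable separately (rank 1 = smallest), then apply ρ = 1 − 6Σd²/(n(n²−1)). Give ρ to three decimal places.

0.486

Ranks of variable 1: 1, 4, 5, 2, 3, 6
Ranks of variable 2: 1, 4, 5, 2, 6, 3
d = r₁ − r₂: 0, 0, 0, 0, -3, 3
d²: 0, 0, 0, 0, 9, 9; Σd² = 18
ρ = 1 − 6·18/(6·35) = 1 − 108/210 = 0.486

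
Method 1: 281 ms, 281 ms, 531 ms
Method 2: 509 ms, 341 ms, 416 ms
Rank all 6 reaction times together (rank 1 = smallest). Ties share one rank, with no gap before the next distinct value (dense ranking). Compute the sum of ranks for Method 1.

7

Sorted (ascending): 281, 281, 341, 416, 509, 531
The 2 values of 281 share dense rank 1.
Remaining distinct values take the next consecutive integers.
Method 1 values → pooled ranks: 281→1, 281→1, 531→5
Rank sum = 1 + 1 + 5 = 7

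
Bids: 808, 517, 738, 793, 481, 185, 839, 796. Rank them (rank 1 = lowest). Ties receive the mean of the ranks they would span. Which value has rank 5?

793

Sorted (ascending): 185, 481, 517, 738, 793, 796, 808, 839
No ties — each value takes its position as its rank.
Rank 5 → value 793.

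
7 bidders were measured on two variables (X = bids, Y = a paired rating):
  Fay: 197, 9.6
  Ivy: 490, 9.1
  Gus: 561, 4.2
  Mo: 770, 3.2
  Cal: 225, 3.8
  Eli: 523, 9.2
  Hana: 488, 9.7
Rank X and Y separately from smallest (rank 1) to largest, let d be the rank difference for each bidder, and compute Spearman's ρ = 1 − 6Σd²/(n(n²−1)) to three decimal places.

Ranks of variable 1: 1, 4, 6, 7, 2, 5, 3
Ranks of variable 2: 6, 4, 3, 1, 2, 5, 7
d = r₁ − r₂: -5, 0, 3, 6, 0, 0, -4
d²: 25, 0, 9, 36, 0, 0, 16; Σd² = 86
ρ = 1 − 6·86/(7·48) = 1 − 516/336 = -0.536

-0.536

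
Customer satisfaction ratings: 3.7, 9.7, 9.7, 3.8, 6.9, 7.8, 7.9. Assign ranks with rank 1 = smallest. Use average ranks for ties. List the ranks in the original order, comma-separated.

Sorted (ascending): 3.7, 3.8, 6.9, 7.8, 7.9, 9.7, 9.7
The 2 values of 9.7 occupy positions 6–7 → average rank (6+7)/2 = 6.5.

1, 6.5, 6.5, 2, 3, 4, 5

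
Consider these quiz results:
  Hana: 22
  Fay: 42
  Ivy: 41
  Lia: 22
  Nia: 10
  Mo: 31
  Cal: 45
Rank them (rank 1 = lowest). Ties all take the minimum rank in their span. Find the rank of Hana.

Sorted (ascending): 10, 22, 22, 31, 41, 42, 45
The 2 values of 22 occupy positions 2–3 → each gets rank 2.
Hana has value 22 → rank 2.

2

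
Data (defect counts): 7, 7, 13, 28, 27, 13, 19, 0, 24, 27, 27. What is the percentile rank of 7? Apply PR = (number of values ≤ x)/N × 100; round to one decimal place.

N = 11.
Strictly below 7: 1. Equal to 7: 2.
PR = 3/11 × 100 = 27.3

27.3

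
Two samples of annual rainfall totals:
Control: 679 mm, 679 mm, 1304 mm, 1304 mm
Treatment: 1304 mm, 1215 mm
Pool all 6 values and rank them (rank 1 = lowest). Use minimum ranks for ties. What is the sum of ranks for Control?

10

Sorted (ascending): 679, 679, 1215, 1304, 1304, 1304
The 2 values of 679 occupy positions 1–2 → each gets rank 1.
The 3 values of 1304 occupy positions 4–6 → each gets rank 4.
Control values → pooled ranks: 679→1, 679→1, 1304→4, 1304→4
Rank sum = 1 + 1 + 4 + 4 = 10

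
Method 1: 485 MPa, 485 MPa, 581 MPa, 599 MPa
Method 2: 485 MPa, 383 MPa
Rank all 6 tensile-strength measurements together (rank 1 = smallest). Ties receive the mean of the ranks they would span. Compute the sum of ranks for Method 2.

4

Sorted (ascending): 383, 485, 485, 485, 581, 599
The 3 values of 485 occupy positions 2–4 → average rank 3.
Method 2 values → pooled ranks: 485→3, 383→1
Rank sum = 3 + 1 = 4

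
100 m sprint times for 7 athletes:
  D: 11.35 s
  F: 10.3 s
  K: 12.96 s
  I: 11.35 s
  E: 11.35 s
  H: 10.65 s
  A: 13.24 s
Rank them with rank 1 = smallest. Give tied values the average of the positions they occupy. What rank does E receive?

4

Sorted (ascending): 10.3, 10.65, 11.35, 11.35, 11.35, 12.96, 13.24
The 3 values of 11.35 occupy positions 3–5 → average rank 4.
E has value 11.35 s → rank 4.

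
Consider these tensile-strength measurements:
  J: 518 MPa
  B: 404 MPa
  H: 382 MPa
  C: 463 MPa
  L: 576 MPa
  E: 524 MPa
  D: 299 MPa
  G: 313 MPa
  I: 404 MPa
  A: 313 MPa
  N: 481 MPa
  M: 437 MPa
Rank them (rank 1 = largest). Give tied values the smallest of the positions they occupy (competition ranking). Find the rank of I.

Sorted (descending): 576, 524, 518, 481, 463, 437, 404, 404, 382, 313, 313, 299
The 2 values of 404 occupy positions 7–8 → each gets rank 7.
The 2 values of 313 occupy positions 10–11 → each gets rank 10.
I has value 404 MPa → rank 7.

7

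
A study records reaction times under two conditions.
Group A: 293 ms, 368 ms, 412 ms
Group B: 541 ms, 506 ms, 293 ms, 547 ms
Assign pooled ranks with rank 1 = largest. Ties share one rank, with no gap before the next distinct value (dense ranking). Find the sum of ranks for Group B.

Sorted (descending): 547, 541, 506, 412, 368, 293, 293
The 2 values of 293 share dense rank 6.
Remaining distinct values take the next consecutive integers.
Group B values → pooled ranks: 541→2, 506→3, 293→6, 547→1
Rank sum = 2 + 3 + 6 + 1 = 12

12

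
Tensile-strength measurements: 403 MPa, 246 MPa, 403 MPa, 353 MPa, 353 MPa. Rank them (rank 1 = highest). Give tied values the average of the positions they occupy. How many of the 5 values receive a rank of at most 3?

2

Sorted (descending): 403, 403, 353, 353, 246
The 2 values of 403 occupy positions 1–2 → average rank (1+2)/2 = 1.5.
The 2 values of 353 occupy positions 3–4 → average rank (3+4)/2 = 3.5.
Ranks ≤ 3: {1.5, 1.5} → 2 values.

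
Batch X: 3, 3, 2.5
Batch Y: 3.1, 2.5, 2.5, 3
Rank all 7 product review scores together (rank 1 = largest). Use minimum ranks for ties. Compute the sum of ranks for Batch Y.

Sorted (descending): 3.1, 3, 3, 3, 2.5, 2.5, 2.5
The 3 values of 3 occupy positions 2–4 → each gets rank 2.
The 3 values of 2.5 occupy positions 5–7 → each gets rank 5.
Batch Y values → pooled ranks: 3.1→1, 2.5→5, 2.5→5, 3→2
Rank sum = 1 + 5 + 5 + 2 = 13

13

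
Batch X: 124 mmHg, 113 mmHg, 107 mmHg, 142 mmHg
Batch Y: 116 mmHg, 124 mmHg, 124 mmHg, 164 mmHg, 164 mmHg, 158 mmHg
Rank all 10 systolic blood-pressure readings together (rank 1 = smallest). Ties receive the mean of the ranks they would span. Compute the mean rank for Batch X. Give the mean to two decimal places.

Sorted (ascending): 107, 113, 116, 124, 124, 124, 142, 158, 164, 164
The 3 values of 124 occupy positions 4–6 → average rank 5.
The 2 values of 164 occupy positions 9–10 → average rank (9+10)/2 = 9.5.
Batch X values → pooled ranks: 124→5, 113→2, 107→1, 142→7
Mean rank = (5 + 2 + 1 + 7) / 4 = 3.75

3.75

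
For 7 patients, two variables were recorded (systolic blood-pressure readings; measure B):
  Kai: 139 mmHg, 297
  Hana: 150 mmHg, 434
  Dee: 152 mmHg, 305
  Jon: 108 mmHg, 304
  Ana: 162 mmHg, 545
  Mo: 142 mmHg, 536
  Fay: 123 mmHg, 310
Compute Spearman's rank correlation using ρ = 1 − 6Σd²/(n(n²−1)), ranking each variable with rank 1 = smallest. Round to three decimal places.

Ranks of variable 1: 3, 5, 6, 1, 7, 4, 2
Ranks of variable 2: 1, 5, 3, 2, 7, 6, 4
d = r₁ − r₂: 2, 0, 3, -1, 0, -2, -2
d²: 4, 0, 9, 1, 0, 4, 4; Σd² = 22
ρ = 1 − 6·22/(7·48) = 1 − 132/336 = 0.607

0.607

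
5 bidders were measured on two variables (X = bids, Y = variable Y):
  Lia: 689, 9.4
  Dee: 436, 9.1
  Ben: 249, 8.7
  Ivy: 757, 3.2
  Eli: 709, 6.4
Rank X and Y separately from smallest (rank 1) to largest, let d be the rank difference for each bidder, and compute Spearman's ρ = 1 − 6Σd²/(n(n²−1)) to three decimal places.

Ranks of variable 1: 3, 2, 1, 5, 4
Ranks of variable 2: 5, 4, 3, 1, 2
d = r₁ − r₂: -2, -2, -2, 4, 2
d²: 4, 4, 4, 16, 4; Σd² = 32
ρ = 1 − 6·32/(5·24) = 1 − 192/120 = -0.600

-0.600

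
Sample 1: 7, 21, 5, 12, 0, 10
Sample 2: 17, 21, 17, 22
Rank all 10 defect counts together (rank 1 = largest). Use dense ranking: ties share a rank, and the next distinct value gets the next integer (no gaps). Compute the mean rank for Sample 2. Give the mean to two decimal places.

2.25

Sorted (descending): 22, 21, 21, 17, 17, 12, 10, 7, 5, 0
The 2 values of 21 share dense rank 2.
The 2 values of 17 share dense rank 3.
Remaining distinct values take the next consecutive integers.
Sample 2 values → pooled ranks: 17→3, 21→2, 17→3, 22→1
Mean rank = (3 + 2 + 3 + 1) / 4 = 2.25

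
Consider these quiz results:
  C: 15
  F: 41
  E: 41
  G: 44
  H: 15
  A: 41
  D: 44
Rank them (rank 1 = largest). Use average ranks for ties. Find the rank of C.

6.5

Sorted (descending): 44, 44, 41, 41, 41, 15, 15
The 2 values of 44 occupy positions 1–2 → average rank (1+2)/2 = 1.5.
The 3 values of 41 occupy positions 3–5 → average rank 4.
The 2 values of 15 occupy positions 6–7 → average rank (6+7)/2 = 6.5.
C has value 15 → rank 6.5.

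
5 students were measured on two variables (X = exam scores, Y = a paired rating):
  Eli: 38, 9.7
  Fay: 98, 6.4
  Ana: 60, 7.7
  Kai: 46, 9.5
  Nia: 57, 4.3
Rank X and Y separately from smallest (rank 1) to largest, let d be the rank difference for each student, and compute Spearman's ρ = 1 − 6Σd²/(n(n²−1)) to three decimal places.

Ranks of variable 1: 1, 5, 4, 2, 3
Ranks of variable 2: 5, 2, 3, 4, 1
d = r₁ − r₂: -4, 3, 1, -2, 2
d²: 16, 9, 1, 4, 4; Σd² = 34
ρ = 1 − 6·34/(5·24) = 1 − 204/120 = -0.700

-0.700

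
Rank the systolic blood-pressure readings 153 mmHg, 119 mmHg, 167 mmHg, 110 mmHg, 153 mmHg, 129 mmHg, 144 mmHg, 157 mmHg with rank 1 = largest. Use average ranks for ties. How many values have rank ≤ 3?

Sorted (descending): 167, 157, 153, 153, 144, 129, 119, 110
The 2 values of 153 occupy positions 3–4 → average rank (3+4)/2 = 3.5.
Ranks ≤ 3: {1, 2} → 2 values.

2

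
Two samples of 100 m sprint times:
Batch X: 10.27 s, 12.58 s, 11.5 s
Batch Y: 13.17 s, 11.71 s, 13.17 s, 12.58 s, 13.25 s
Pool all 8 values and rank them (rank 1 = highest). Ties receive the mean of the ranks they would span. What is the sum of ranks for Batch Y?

Sorted (descending): 13.25, 13.17, 13.17, 12.58, 12.58, 11.71, 11.5, 10.27
The 2 values of 13.17 occupy positions 2–3 → average rank (2+3)/2 = 2.5.
The 2 values of 12.58 occupy positions 4–5 → average rank (4+5)/2 = 4.5.
Batch Y values → pooled ranks: 13.17→2.5, 11.71→6, 13.17→2.5, 12.58→4.5, 13.25→1
Rank sum = 2.5 + 6 + 2.5 + 4.5 + 1 = 16.5

16.5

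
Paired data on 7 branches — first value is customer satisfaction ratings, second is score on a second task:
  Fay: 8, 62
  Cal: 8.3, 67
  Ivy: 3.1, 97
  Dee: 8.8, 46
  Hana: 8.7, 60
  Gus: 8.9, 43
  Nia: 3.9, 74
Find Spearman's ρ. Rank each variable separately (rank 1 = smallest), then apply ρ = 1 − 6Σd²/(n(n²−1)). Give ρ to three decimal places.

-0.964

Ranks of variable 1: 3, 4, 1, 6, 5, 7, 2
Ranks of variable 2: 4, 5, 7, 2, 3, 1, 6
d = r₁ − r₂: -1, -1, -6, 4, 2, 6, -4
d²: 1, 1, 36, 16, 4, 36, 16; Σd² = 110
ρ = 1 − 6·110/(7·48) = 1 − 660/336 = -0.964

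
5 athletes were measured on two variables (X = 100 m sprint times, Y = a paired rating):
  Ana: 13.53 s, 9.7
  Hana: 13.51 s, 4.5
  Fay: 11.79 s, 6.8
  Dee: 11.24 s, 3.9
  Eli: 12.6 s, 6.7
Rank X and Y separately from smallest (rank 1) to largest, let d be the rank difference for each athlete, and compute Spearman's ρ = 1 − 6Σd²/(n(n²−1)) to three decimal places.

Ranks of variable 1: 5, 4, 2, 1, 3
Ranks of variable 2: 5, 2, 4, 1, 3
d = r₁ − r₂: 0, 2, -2, 0, 0
d²: 0, 4, 4, 0, 0; Σd² = 8
ρ = 1 − 6·8/(5·24) = 1 − 48/120 = 0.600

0.600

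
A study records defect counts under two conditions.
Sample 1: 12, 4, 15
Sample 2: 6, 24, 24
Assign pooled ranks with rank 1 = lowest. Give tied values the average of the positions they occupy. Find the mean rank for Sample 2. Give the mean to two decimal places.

4.33

Sorted (ascending): 4, 6, 12, 15, 24, 24
The 2 values of 24 occupy positions 5–6 → average rank (5+6)/2 = 5.5.
Sample 2 values → pooled ranks: 6→2, 24→5.5, 24→5.5
Mean rank = (2 + 5.5 + 5.5) / 3 = 4.33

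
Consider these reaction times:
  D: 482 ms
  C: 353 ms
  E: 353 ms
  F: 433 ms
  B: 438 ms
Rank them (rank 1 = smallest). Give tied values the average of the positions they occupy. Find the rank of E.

Sorted (ascending): 353, 353, 433, 438, 482
The 2 values of 353 occupy positions 1–2 → average rank (1+2)/2 = 1.5.
E has value 353 ms → rank 1.5.

1.5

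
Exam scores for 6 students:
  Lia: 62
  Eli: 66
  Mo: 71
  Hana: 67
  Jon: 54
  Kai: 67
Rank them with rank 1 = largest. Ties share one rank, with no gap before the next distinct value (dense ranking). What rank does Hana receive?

2

Sorted (descending): 71, 67, 67, 66, 62, 54
The 2 values of 67 share dense rank 2.
Remaining distinct values take the next consecutive integers.
Hana has value 67 → rank 2.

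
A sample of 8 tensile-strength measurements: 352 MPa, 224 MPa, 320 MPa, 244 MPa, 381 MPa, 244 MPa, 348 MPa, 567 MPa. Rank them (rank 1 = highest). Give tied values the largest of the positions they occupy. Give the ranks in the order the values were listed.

3, 8, 5, 7, 2, 7, 4, 1

Sorted (descending): 567, 381, 352, 348, 320, 244, 244, 224
The 2 values of 244 occupy positions 6–7 → each gets rank 7.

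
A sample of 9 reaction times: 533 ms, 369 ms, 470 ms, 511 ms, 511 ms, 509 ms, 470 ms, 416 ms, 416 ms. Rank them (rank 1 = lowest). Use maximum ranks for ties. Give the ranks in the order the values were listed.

9, 1, 5, 8, 8, 6, 5, 3, 3

Sorted (ascending): 369, 416, 416, 470, 470, 509, 511, 511, 533
The 2 values of 416 occupy positions 2–3 → each gets rank 3.
The 2 values of 470 occupy positions 4–5 → each gets rank 5.
The 2 values of 511 occupy positions 7–8 → each gets rank 8.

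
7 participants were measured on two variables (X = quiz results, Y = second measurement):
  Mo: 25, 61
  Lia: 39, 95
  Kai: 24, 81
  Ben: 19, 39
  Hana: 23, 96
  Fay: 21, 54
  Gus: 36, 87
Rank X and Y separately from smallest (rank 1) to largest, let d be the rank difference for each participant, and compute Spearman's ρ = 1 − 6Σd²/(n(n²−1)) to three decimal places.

0.607

Ranks of variable 1: 5, 7, 4, 1, 3, 2, 6
Ranks of variable 2: 3, 6, 4, 1, 7, 2, 5
d = r₁ − r₂: 2, 1, 0, 0, -4, 0, 1
d²: 4, 1, 0, 0, 16, 0, 1; Σd² = 22
ρ = 1 − 6·22/(7·48) = 1 − 132/336 = 0.607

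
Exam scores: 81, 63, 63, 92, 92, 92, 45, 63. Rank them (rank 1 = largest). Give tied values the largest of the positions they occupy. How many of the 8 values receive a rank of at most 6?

4

Sorted (descending): 92, 92, 92, 81, 63, 63, 63, 45
The 3 values of 92 occupy positions 1–3 → each gets rank 3.
The 3 values of 63 occupy positions 5–7 → each gets rank 7.
Ranks ≤ 6: {3, 3, 3, 4} → 4 values.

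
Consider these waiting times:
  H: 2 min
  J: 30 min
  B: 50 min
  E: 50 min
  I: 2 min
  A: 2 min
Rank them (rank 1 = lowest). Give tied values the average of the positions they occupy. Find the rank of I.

2

Sorted (ascending): 2, 2, 2, 30, 50, 50
The 3 values of 2 occupy positions 1–3 → average rank 2.
The 2 values of 50 occupy positions 5–6 → average rank (5+6)/2 = 5.5.
I has value 2 min → rank 2.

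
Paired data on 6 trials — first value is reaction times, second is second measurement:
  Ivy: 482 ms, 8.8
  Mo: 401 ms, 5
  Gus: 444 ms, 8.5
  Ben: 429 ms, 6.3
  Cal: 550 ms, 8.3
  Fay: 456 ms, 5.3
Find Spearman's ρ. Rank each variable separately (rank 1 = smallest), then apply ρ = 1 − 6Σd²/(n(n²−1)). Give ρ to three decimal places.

0.600

Ranks of variable 1: 5, 1, 3, 2, 6, 4
Ranks of variable 2: 6, 1, 5, 3, 4, 2
d = r₁ − r₂: -1, 0, -2, -1, 2, 2
d²: 1, 0, 4, 1, 4, 4; Σd² = 14
ρ = 1 − 6·14/(6·35) = 1 − 84/210 = 0.600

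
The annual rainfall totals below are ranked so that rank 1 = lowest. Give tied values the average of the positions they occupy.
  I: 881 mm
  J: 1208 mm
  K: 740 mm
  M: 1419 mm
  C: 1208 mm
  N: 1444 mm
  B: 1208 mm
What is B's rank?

4

Sorted (ascending): 740, 881, 1208, 1208, 1208, 1419, 1444
The 3 values of 1208 occupy positions 3–5 → average rank 4.
B has value 1208 mm → rank 4.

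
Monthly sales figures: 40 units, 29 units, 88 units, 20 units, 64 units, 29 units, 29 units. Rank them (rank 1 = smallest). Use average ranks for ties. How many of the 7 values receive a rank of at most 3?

Sorted (ascending): 20, 29, 29, 29, 40, 64, 88
The 3 values of 29 occupy positions 2–4 → average rank 3.
Ranks ≤ 3: {1, 3, 3, 3} → 4 values.

4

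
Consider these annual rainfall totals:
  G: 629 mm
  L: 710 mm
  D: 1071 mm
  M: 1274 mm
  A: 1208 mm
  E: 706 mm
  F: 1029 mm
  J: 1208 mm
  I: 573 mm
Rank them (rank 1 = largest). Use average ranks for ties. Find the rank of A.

Sorted (descending): 1274, 1208, 1208, 1071, 1029, 710, 706, 629, 573
The 2 values of 1208 occupy positions 2–3 → average rank (2+3)/2 = 2.5.
A has value 1208 mm → rank 2.5.

2.5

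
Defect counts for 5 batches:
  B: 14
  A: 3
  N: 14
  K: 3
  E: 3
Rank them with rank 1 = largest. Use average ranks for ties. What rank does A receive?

4

Sorted (descending): 14, 14, 3, 3, 3
The 2 values of 14 occupy positions 1–2 → average rank (1+2)/2 = 1.5.
The 3 values of 3 occupy positions 3–5 → average rank 4.
A has value 3 → rank 4.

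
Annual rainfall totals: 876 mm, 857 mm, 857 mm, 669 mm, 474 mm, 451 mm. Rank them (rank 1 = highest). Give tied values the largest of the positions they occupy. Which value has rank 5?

474

Sorted (descending): 876, 857, 857, 669, 474, 451
The 2 values of 857 occupy positions 2–3 → each gets rank 3.
Rank 5 → value 474.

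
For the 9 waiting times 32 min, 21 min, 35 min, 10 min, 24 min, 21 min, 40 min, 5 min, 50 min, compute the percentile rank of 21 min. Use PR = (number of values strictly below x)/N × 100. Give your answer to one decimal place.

N = 9.
Strictly below 21: 2. Equal to 21: 2.
PR = 2/9 × 100 = 22.2

22.2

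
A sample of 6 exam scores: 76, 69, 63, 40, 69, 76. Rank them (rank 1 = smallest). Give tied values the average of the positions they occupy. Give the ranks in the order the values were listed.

Sorted (ascending): 40, 63, 69, 69, 76, 76
The 2 values of 69 occupy positions 3–4 → average rank (3+4)/2 = 3.5.
The 2 values of 76 occupy positions 5–6 → average rank (5+6)/2 = 5.5.

5.5, 3.5, 2, 1, 3.5, 5.5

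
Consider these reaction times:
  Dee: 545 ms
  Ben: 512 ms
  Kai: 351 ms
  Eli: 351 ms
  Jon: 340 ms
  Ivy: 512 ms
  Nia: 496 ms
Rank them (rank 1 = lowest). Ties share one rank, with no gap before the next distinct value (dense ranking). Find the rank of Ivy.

Sorted (ascending): 340, 351, 351, 496, 512, 512, 545
The 2 values of 351 share dense rank 2.
The 2 values of 512 share dense rank 4.
Remaining distinct values take the next consecutive integers.
Ivy has value 512 ms → rank 4.

4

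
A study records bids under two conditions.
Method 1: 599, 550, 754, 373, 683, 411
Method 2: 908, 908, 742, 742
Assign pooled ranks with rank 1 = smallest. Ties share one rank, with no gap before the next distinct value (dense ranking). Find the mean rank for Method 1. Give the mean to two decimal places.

3.67

Sorted (ascending): 373, 411, 550, 599, 683, 742, 742, 754, 908, 908
The 2 values of 742 share dense rank 6.
The 2 values of 908 share dense rank 8.
Remaining distinct values take the next consecutive integers.
Method 1 values → pooled ranks: 599→4, 550→3, 754→7, 373→1, 683→5, 411→2
Mean rank = (4 + 3 + 7 + 1 + 5 + 2) / 6 = 3.67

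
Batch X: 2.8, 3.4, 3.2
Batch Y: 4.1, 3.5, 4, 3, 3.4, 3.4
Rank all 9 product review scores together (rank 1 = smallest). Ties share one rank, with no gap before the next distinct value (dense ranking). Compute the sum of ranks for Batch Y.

28

Sorted (ascending): 2.8, 3, 3.2, 3.4, 3.4, 3.4, 3.5, 4, 4.1
The 3 values of 3.4 share dense rank 4.
Remaining distinct values take the next consecutive integers.
Batch Y values → pooled ranks: 4.1→7, 3.5→5, 4→6, 3→2, 3.4→4, 3.4→4
Rank sum = 7 + 5 + 6 + 2 + 4 + 4 = 28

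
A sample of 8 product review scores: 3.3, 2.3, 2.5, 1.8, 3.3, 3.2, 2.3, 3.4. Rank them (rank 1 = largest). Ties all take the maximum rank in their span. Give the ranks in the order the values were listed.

Sorted (descending): 3.4, 3.3, 3.3, 3.2, 2.5, 2.3, 2.3, 1.8
The 2 values of 3.3 occupy positions 2–3 → each gets rank 3.
The 2 values of 2.3 occupy positions 6–7 → each gets rank 7.

3, 7, 5, 8, 3, 4, 7, 1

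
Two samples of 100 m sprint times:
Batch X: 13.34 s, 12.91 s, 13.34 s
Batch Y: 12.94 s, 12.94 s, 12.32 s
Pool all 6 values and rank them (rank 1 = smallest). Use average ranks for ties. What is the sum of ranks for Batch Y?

Sorted (ascending): 12.32, 12.91, 12.94, 12.94, 13.34, 13.34
The 2 values of 12.94 occupy positions 3–4 → average rank (3+4)/2 = 3.5.
The 2 values of 13.34 occupy positions 5–6 → average rank (5+6)/2 = 5.5.
Batch Y values → pooled ranks: 12.94→3.5, 12.94→3.5, 12.32→1
Rank sum = 3.5 + 3.5 + 1 = 8

8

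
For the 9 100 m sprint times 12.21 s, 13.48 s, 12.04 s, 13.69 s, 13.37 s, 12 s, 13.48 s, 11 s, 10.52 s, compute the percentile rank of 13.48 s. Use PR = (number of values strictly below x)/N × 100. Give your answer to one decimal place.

66.7

N = 9.
Strictly below 13.48: 6. Equal to 13.48: 2.
PR = 6/9 × 100 = 66.7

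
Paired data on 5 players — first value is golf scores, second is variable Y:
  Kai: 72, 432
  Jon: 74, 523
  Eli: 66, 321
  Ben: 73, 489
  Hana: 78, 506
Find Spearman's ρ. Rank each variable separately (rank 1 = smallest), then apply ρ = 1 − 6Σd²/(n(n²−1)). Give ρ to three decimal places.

Ranks of variable 1: 2, 4, 1, 3, 5
Ranks of variable 2: 2, 5, 1, 3, 4
d = r₁ − r₂: 0, -1, 0, 0, 1
d²: 0, 1, 0, 0, 1; Σd² = 2
ρ = 1 − 6·2/(5·24) = 1 − 12/120 = 0.900

0.900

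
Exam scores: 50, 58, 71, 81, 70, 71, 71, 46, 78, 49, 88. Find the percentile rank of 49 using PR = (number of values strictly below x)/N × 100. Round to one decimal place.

N = 11.
Strictly below 49: 1. Equal to 49: 1.
PR = 1/11 × 100 = 9.1

9.1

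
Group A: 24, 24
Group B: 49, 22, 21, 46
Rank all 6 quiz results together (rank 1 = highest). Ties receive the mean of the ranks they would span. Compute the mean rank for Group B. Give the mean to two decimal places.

Sorted (descending): 49, 46, 24, 24, 22, 21
The 2 values of 24 occupy positions 3–4 → average rank (3+4)/2 = 3.5.
Group B values → pooled ranks: 49→1, 22→5, 21→6, 46→2
Mean rank = (1 + 5 + 6 + 2) / 4 = 3.50

3.50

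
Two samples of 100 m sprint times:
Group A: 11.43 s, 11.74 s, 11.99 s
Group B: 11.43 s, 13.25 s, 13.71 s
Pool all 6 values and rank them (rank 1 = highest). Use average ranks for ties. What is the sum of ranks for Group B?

Sorted (descending): 13.71, 13.25, 11.99, 11.74, 11.43, 11.43
The 2 values of 11.43 occupy positions 5–6 → average rank (5+6)/2 = 5.5.
Group B values → pooled ranks: 11.43→5.5, 13.25→2, 13.71→1
Rank sum = 5.5 + 2 + 1 = 8.5

8.5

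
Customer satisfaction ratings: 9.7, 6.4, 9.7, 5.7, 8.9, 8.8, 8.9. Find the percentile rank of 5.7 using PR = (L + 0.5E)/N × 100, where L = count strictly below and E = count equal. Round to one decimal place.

7.1

N = 7.
Strictly below 5.7: 0. Equal to 5.7: 1.
PR = (0 + 0.5·1)/7 × 100 = 7.1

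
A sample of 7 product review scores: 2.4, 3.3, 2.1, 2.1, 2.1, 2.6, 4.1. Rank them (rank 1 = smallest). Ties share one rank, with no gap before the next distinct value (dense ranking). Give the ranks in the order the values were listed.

2, 4, 1, 1, 1, 3, 5

Sorted (ascending): 2.1, 2.1, 2.1, 2.4, 2.6, 3.3, 4.1
The 3 values of 2.1 share dense rank 1.
Remaining distinct values take the next consecutive integers.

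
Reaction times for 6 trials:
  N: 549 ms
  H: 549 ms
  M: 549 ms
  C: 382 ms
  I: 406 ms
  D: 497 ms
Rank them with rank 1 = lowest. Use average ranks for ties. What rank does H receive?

Sorted (ascending): 382, 406, 497, 549, 549, 549
The 3 values of 549 occupy positions 4–6 → average rank 5.
H has value 549 ms → rank 5.

5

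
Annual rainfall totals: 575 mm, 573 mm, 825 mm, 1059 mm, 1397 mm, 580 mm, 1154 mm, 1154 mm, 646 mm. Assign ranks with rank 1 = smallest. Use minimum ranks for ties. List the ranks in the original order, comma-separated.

2, 1, 5, 6, 9, 3, 7, 7, 4

Sorted (ascending): 573, 575, 580, 646, 825, 1059, 1154, 1154, 1397
The 2 values of 1154 occupy positions 7–8 → each gets rank 7.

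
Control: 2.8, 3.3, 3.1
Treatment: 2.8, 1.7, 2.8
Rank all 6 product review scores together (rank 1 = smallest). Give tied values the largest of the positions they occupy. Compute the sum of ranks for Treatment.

Sorted (ascending): 1.7, 2.8, 2.8, 2.8, 3.1, 3.3
The 3 values of 2.8 occupy positions 2–4 → each gets rank 4.
Treatment values → pooled ranks: 2.8→4, 1.7→1, 2.8→4
Rank sum = 4 + 1 + 4 = 9

9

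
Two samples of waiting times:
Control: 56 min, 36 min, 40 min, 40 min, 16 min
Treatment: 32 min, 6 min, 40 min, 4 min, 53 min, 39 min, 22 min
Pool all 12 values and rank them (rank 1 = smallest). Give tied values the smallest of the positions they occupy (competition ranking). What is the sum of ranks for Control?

37

Sorted (ascending): 4, 6, 16, 22, 32, 36, 39, 40, 40, 40, 53, 56
The 3 values of 40 occupy positions 8–10 → each gets rank 8.
Control values → pooled ranks: 56→12, 36→6, 40→8, 40→8, 16→3
Rank sum = 12 + 6 + 8 + 8 + 3 = 37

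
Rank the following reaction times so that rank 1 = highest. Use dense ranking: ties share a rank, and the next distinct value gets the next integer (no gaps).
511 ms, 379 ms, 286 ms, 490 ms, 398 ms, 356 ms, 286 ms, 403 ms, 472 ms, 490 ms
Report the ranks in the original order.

Sorted (descending): 511, 490, 490, 472, 403, 398, 379, 356, 286, 286
The 2 values of 490 share dense rank 2.
The 2 values of 286 share dense rank 8.
Remaining distinct values take the next consecutive integers.

1, 6, 8, 2, 5, 7, 8, 4, 3, 2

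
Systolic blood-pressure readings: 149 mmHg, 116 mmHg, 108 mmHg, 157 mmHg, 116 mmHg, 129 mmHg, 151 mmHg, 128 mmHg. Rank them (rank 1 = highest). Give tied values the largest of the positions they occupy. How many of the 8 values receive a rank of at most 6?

Sorted (descending): 157, 151, 149, 129, 128, 116, 116, 108
The 2 values of 116 occupy positions 6–7 → each gets rank 7.
Ranks ≤ 6: {1, 2, 3, 4, 5} → 5 values.

5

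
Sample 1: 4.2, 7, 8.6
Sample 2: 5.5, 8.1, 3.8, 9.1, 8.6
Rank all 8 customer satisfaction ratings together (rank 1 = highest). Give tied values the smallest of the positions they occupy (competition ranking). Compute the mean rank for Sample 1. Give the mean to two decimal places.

Sorted (descending): 9.1, 8.6, 8.6, 8.1, 7, 5.5, 4.2, 3.8
The 2 values of 8.6 occupy positions 2–3 → each gets rank 2.
Sample 1 values → pooled ranks: 4.2→7, 7→5, 8.6→2
Mean rank = (7 + 5 + 2) / 3 = 4.67

4.67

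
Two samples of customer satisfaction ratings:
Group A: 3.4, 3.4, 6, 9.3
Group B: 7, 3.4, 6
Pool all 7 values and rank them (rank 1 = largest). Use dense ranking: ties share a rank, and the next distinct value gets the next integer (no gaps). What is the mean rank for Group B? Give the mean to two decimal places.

Sorted (descending): 9.3, 7, 6, 6, 3.4, 3.4, 3.4
The 2 values of 6 share dense rank 3.
The 3 values of 3.4 share dense rank 4.
Remaining distinct values take the next consecutive integers.
Group B values → pooled ranks: 7→2, 3.4→4, 6→3
Mean rank = (2 + 4 + 3) / 3 = 3.00

3.00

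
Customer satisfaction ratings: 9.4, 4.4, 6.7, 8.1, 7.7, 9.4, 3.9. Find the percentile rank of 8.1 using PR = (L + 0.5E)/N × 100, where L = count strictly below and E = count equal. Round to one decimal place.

64.3

N = 7.
Strictly below 8.1: 4. Equal to 8.1: 1.
PR = (4 + 0.5·1)/7 × 100 = 64.3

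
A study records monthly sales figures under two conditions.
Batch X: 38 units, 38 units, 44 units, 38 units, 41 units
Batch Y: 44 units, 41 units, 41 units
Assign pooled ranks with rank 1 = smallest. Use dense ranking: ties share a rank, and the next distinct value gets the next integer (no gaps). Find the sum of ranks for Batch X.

Sorted (ascending): 38, 38, 38, 41, 41, 41, 44, 44
The 3 values of 38 share dense rank 1.
The 3 values of 41 share dense rank 2.
The 2 values of 44 share dense rank 3.
Batch X values → pooled ranks: 38→1, 38→1, 44→3, 38→1, 41→2
Rank sum = 1 + 1 + 3 + 1 + 2 = 8

8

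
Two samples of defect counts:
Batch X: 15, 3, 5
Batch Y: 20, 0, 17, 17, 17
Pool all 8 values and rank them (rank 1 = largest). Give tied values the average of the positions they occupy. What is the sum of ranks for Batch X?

Sorted (descending): 20, 17, 17, 17, 15, 5, 3, 0
The 3 values of 17 occupy positions 2–4 → average rank 3.
Batch X values → pooled ranks: 15→5, 3→7, 5→6
Rank sum = 5 + 7 + 6 = 18

18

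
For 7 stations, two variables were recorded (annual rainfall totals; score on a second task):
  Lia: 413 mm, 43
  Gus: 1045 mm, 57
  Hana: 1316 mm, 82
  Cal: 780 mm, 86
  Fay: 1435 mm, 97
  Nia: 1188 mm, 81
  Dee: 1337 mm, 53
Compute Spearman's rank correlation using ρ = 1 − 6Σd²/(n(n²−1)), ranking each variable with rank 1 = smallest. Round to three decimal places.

0.429

Ranks of variable 1: 1, 3, 5, 2, 7, 4, 6
Ranks of variable 2: 1, 3, 5, 6, 7, 4, 2
d = r₁ − r₂: 0, 0, 0, -4, 0, 0, 4
d²: 0, 0, 0, 16, 0, 0, 16; Σd² = 32
ρ = 1 − 6·32/(7·48) = 1 − 192/336 = 0.429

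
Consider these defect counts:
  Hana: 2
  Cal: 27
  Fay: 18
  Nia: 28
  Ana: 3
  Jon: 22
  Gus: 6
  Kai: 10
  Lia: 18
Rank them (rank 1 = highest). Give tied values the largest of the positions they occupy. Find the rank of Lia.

Sorted (descending): 28, 27, 22, 18, 18, 10, 6, 3, 2
The 2 values of 18 occupy positions 4–5 → each gets rank 5.
Lia has value 18 → rank 5.

5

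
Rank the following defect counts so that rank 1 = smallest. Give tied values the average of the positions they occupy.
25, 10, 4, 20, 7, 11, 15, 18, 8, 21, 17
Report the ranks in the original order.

Sorted (ascending): 4, 7, 8, 10, 11, 15, 17, 18, 20, 21, 25
No ties — each value takes its position as its rank.

11, 4, 1, 9, 2, 5, 6, 8, 3, 10, 7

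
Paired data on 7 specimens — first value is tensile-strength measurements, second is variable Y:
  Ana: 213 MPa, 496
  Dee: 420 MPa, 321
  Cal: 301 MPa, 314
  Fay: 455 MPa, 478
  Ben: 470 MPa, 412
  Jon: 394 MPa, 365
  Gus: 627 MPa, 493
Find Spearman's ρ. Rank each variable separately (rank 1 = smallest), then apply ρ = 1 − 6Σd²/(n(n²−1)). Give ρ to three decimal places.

0.179

Ranks of variable 1: 1, 4, 2, 5, 6, 3, 7
Ranks of variable 2: 7, 2, 1, 5, 4, 3, 6
d = r₁ − r₂: -6, 2, 1, 0, 2, 0, 1
d²: 36, 4, 1, 0, 4, 0, 1; Σd² = 46
ρ = 1 − 6·46/(7·48) = 1 − 276/336 = 0.179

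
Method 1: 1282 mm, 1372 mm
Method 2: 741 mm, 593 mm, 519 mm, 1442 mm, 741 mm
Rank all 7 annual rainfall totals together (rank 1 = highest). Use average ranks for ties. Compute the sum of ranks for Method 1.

Sorted (descending): 1442, 1372, 1282, 741, 741, 593, 519
The 2 values of 741 occupy positions 4–5 → average rank (4+5)/2 = 4.5.
Method 1 values → pooled ranks: 1282→3, 1372→2
Rank sum = 3 + 2 = 5

5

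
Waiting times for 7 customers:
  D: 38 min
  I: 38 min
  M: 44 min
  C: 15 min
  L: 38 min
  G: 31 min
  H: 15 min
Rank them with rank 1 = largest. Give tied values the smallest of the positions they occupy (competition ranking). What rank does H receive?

Sorted (descending): 44, 38, 38, 38, 31, 15, 15
The 3 values of 38 occupy positions 2–4 → each gets rank 2.
The 2 values of 15 occupy positions 6–7 → each gets rank 6.
H has value 15 min → rank 6.

6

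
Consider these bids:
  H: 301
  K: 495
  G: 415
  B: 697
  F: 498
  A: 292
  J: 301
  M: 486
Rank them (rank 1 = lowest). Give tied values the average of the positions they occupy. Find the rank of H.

2.5

Sorted (ascending): 292, 301, 301, 415, 486, 495, 498, 697
The 2 values of 301 occupy positions 2–3 → average rank (2+3)/2 = 2.5.
H has value 301 → rank 2.5.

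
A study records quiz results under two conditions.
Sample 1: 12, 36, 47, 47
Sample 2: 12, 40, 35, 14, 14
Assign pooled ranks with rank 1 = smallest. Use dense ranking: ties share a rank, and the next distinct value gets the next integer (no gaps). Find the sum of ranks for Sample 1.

17

Sorted (ascending): 12, 12, 14, 14, 35, 36, 40, 47, 47
The 2 values of 12 share dense rank 1.
The 2 values of 14 share dense rank 2.
The 2 values of 47 share dense rank 6.
Remaining distinct values take the next consecutive integers.
Sample 1 values → pooled ranks: 12→1, 36→4, 47→6, 47→6
Rank sum = 1 + 4 + 6 + 6 = 17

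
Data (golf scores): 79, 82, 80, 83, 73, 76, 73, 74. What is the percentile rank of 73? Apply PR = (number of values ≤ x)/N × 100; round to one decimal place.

25.0

N = 8.
Strictly below 73: 0. Equal to 73: 2.
PR = 2/8 × 100 = 25.0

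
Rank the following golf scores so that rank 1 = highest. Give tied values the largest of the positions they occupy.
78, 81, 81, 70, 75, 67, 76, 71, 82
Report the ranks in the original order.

Sorted (descending): 82, 81, 81, 78, 76, 75, 71, 70, 67
The 2 values of 81 occupy positions 2–3 → each gets rank 3.

4, 3, 3, 8, 6, 9, 5, 7, 1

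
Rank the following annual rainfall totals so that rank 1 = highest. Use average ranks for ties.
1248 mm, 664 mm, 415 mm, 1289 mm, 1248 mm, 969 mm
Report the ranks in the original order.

Sorted (descending): 1289, 1248, 1248, 969, 664, 415
The 2 values of 1248 occupy positions 2–3 → average rank (2+3)/2 = 2.5.

2.5, 5, 6, 1, 2.5, 4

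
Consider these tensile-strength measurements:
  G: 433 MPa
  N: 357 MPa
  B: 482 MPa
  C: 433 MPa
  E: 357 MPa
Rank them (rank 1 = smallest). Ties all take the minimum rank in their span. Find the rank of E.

Sorted (ascending): 357, 357, 433, 433, 482
The 2 values of 357 occupy positions 1–2 → each gets rank 1.
The 2 values of 433 occupy positions 3–4 → each gets rank 3.
E has value 357 MPa → rank 1.

1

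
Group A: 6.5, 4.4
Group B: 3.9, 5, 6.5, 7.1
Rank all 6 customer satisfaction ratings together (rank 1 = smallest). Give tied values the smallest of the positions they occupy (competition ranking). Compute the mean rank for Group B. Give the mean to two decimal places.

Sorted (ascending): 3.9, 4.4, 5, 6.5, 6.5, 7.1
The 2 values of 6.5 occupy positions 4–5 → each gets rank 4.
Group B values → pooled ranks: 3.9→1, 5→3, 6.5→4, 7.1→6
Mean rank = (1 + 3 + 4 + 6) / 4 = 3.50

3.50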